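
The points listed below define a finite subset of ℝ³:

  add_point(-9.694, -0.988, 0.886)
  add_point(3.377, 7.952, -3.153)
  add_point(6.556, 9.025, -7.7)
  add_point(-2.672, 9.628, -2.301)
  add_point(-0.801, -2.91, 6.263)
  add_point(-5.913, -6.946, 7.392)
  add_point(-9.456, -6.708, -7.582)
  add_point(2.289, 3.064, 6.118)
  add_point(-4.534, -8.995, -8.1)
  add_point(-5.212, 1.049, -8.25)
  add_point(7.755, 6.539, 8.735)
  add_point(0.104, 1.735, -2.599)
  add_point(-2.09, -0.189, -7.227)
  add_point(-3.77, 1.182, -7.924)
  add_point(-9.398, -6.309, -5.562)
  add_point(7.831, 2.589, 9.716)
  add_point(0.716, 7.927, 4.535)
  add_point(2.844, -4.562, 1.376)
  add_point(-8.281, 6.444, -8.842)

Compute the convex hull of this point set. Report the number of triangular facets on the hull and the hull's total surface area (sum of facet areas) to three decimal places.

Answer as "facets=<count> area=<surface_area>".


facets=20 area=1093.777

12 of the 19 inputs are extreme points: [0, 2, 3, 5, 6, 8, 10, 14, 15, 16, 17, 18].

Per-facet area ½‖(b−a)×(c−a)‖:
  f1: (p16, p3, p0) → 50.6509
  f2: (p5, p16, p0) → 67.8814
  f3: (p18, p3, p0) → 54.2868
  f4: (p18, p2, p3) → 48.6445
  f5: (p18, p2, p8) → 119.8164
  f6: (p10, p2, p15) → 31.3224
  f7: (p10, p5, p15) → 29.7785
  f8: (p10, p5, p16) → 68.3615
  f9: (p10, p2, p3) → 80.6921
  f10: (p10, p16, p3) → 17.3697
  f11: (p14, p5, p0) → 39.8845
  f12: (p17, p5, p15) → 65.4729
  f13: (p17, p5, p8) → 69.1008
  f14: (p17, p2, p15) → 99.0830
  f15: (p17, p2, p8) → 107.2480
  f16: (p6, p18, p8) → 34.1720
  f17: (p6, p5, p8) → 41.6388
  f18: (p6, p14, p5) → 4.5622
  f19: (p6, p18, p0) → 59.6888
  f20: (p6, p14, p0) → 4.1221
Σ area = 1093.777

Euler: V−E+F = 12−30+20 = 2.


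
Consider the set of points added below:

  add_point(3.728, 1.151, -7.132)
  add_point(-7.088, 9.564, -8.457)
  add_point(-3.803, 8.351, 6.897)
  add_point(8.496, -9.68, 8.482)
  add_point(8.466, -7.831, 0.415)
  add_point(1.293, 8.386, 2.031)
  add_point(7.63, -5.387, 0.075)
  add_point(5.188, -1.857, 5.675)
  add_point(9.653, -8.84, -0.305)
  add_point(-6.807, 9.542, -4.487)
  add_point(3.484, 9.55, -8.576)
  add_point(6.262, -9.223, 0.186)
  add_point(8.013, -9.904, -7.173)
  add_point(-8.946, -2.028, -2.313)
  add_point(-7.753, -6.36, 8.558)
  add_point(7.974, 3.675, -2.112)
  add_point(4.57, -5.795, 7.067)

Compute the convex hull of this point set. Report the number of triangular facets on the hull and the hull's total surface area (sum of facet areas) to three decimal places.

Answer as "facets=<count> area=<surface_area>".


Points on the hull: [1, 2, 3, 5, 8, 9, 10, 12, 13, 14, 15] (11 of 17).

Area of each hull facet:
  f1: (p12, p14, p13) → 113.6275
  f2: (p9, p14, p13) → 60.7038
  f3: (p9, p2, p14) → 89.8249
  f4: (p9, p2, p10) → 65.0526
  f5: (p15, p12, p8) → 45.5338
  f6: (p15, p12, p10) → 67.1294
  f7: (p3, p2, p14) → 126.8242
  f8: (p3, p12, p8) → 13.4947
  f9: (p3, p12, p14) → 129.8595
  f10: (p3, p15, p8) → 55.4480
  f11: (p1, p12, p13) → 127.1213
  f12: (p1, p12, p10) → 103.0957
  f13: (p1, p9, p13) → 23.4477
  f14: (p1, p9, p10) → 21.0025
  f15: (p5, p2, p10) → 22.0519
  f16: (p5, p15, p10) → 42.2714
  f17: (p5, p3, p2) → 72.1533
  f18: (p5, p3, p15) → 77.3365
Σ area = 1255.979

Check V−E+F: 11 − 27 + 18 = 2.

facets=18 area=1255.979


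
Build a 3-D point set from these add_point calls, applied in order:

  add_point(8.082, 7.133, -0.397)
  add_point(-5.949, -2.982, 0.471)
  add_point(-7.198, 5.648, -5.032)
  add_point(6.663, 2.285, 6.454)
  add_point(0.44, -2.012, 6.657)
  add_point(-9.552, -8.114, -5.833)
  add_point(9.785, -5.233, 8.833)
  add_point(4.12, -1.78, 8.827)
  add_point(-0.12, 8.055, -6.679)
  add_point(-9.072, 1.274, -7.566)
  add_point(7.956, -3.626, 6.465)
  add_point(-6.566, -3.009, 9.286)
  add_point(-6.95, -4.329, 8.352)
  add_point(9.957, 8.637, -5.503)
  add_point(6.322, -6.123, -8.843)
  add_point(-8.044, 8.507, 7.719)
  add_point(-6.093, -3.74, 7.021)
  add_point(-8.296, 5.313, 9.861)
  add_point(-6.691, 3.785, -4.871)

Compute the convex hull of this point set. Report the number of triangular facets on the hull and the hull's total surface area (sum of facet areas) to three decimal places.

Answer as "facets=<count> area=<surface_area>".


facets=22 area=1335.968

Points on the hull: [0, 2, 3, 5, 6, 8, 9, 11, 12, 13, 14, 15, 17] (13 of 19).

Triangle areas on the boundary:
  f1: (p6, p14, p5) → 146.7778
  f2: (p6, p14, p13) → 133.7849
  f3: (p12, p17, p5) → 68.2233
  f4: (p12, p6, p5) → 122.7697
  f5: (p3, p6, p17) → 58.7885
  f6: (p15, p3, p17) → 30.1264
  f7: (p9, p14, p5) → 76.1895
  f8: (p9, p15, p2) → 27.9064
  f9: (p9, p17, p5) → 85.4820
  f10: (p9, p15, p17) → 32.3071
  f11: (p11, p6, p17) → 66.2647
  f12: (p11, p12, p17) → 4.5439
  f13: (p11, p12, p6) → 13.6400
  f14: (p8, p15, p13) → 77.4390
  f15: (p8, p15, p2) → 49.1046
  f16: (p8, p9, p2) → 18.1551
  f17: (p8, p14, p13) → 75.1642
  f18: (p8, p9, p14) → 86.2260
  f19: (p0, p15, p13) → 37.3988
  f20: (p0, p15, p3) → 68.1757
  f21: (p0, p6, p13) → 30.6817
  f22: (p0, p3, p6) → 26.8184
Σ area = 1335.968

Check V−E+F: 13 − 33 + 22 = 2.


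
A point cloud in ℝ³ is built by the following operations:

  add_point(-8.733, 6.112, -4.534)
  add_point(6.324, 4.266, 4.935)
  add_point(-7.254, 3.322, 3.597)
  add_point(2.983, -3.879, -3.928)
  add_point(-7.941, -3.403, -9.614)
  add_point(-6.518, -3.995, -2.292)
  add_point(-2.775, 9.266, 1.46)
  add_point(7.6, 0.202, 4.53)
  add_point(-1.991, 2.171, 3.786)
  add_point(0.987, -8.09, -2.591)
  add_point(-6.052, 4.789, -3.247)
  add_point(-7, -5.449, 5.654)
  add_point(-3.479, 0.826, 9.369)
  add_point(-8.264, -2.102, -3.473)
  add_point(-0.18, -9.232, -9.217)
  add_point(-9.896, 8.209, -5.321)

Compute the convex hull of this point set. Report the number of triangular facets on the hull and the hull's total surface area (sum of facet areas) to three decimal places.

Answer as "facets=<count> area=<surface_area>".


facets=20 area=855.027

12 of the 16 inputs are extreme points: [1, 2, 3, 4, 6, 7, 9, 11, 12, 13, 14, 15].

Facet areas (half cross-product norm):
  f1: (p11, p12, p7) → 48.2620
  f2: (p3, p14, p15) → 71.8371
  f3: (p3, p14, p7) → 13.2864
  f4: (p4, p14, p15) → 45.3823
  f5: (p4, p11, p14) → 73.8872
  f6: (p2, p11, p15) → 35.8393
  f7: (p2, p11, p12) → 28.1244
  f8: (p9, p14, p7) → 29.3961
  f9: (p9, p11, p7) → 73.9437
  f10: (p9, p11, p14) → 32.1169
  f11: (p1, p3, p15) → 108.5524
  f12: (p1, p3, p7) → 21.2460
  f13: (p1, p12, p7) → 24.1656
  f14: (p13, p11, p15) → 44.5689
  f15: (p13, p4, p15) → 33.2937
  f16: (p13, p4, p11) → 17.0779
  f17: (p6, p1, p15) → 34.7234
  f18: (p6, p1, p12) → 54.9815
  f19: (p6, p2, p15) → 36.4123
  f20: (p6, p2, p12) → 27.9298
Σ area = 855.027

Euler characteristic 12−30+20 = 2 ✓


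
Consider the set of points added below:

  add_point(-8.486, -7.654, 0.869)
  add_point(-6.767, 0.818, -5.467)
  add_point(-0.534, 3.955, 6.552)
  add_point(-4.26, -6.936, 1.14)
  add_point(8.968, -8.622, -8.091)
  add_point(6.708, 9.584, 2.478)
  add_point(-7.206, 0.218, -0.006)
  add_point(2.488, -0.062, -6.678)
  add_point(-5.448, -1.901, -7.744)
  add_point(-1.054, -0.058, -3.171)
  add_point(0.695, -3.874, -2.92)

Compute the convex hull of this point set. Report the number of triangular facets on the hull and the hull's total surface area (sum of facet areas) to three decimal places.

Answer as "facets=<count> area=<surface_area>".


facets=14 area=699.679

Hull vertices (9/11): indices [0, 1, 2, 3, 4, 5, 6, 7, 8].

Triangle areas on the boundary:
  f1: (p2, p5, p4) → 104.0435
  f2: (p8, p4, p0) → 85.7677
  f3: (p3, p4, p0) → 23.0691
  f4: (p3, p2, p0) → 24.2797
  f5: (p3, p2, p4) → 102.7048
  f6: (p7, p5, p4) → 67.4222
  f7: (p7, p8, p4) → 41.0695
  f8: (p6, p2, p0) → 37.0639
  f9: (p6, p2, p5) → 45.8393
  f10: (p1, p6, p5) → 46.7152
  f11: (p1, p7, p5) → 64.6774
  f12: (p1, p7, p8) → 15.4690
  f13: (p1, p8, p0) → 20.0281
  f14: (p1, p6, p0) → 21.5294
Σ area = 699.679

Euler: V−E+F = 9−21+14 = 2.


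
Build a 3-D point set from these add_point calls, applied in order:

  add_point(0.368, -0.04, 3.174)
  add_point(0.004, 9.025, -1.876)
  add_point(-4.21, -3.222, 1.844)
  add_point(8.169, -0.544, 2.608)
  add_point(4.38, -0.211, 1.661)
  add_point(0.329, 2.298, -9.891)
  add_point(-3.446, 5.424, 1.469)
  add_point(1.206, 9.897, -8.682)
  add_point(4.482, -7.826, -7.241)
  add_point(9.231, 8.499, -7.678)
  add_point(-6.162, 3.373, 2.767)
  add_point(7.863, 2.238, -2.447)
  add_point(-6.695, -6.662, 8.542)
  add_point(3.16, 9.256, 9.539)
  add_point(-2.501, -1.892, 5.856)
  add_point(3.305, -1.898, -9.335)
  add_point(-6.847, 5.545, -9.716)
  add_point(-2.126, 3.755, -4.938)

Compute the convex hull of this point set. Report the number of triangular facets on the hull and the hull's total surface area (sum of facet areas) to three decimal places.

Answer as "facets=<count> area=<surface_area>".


facets=18 area=1071.772

Extreme-point indices: [1, 3, 5, 7, 8, 9, 10, 12, 13, 15, 16] — 11 of 18 on the boundary.

Facet areas (half cross-product norm):
  f1: (p12, p8, p16) → 163.5207
  f2: (p15, p8, p16) → 28.5252
  f3: (p15, p8, p9) → 28.9446
  f4: (p7, p13, p9) → 73.2014
  f5: (p3, p8, p9) → 86.4321
  f6: (p3, p13, p9) → 89.1331
  f7: (p3, p12, p8) → 107.6606
  f8: (p3, p12, p13) → 107.9010
  f9: (p10, p13, p16) → 72.1842
  f10: (p10, p12, p16) → 56.7531
  f11: (p10, p12, p13) → 73.9322
  f12: (p1, p13, p16) → 33.1054
  f13: (p1, p7, p16) → 31.9239
  f14: (p1, p7, p13) → 18.5611
  f15: (p5, p15, p9) → 28.6323
  f16: (p5, p7, p9) → 31.7589
  f17: (p5, p15, p16) → 10.5462
  f18: (p5, p7, p16) → 29.0557
Σ area = 1071.772

Check V−E+F: 11 − 27 + 18 = 2.


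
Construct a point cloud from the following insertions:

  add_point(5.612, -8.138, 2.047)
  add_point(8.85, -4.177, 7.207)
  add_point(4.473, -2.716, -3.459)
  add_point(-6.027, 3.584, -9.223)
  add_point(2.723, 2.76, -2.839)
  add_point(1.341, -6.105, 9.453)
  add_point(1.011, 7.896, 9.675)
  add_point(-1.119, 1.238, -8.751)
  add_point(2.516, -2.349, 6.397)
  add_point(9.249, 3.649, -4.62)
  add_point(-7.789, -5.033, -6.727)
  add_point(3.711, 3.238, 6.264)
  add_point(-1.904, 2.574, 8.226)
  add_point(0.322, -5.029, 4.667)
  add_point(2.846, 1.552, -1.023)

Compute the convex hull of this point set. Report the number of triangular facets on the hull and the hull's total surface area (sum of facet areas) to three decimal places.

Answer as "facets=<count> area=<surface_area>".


facets=16 area=868.326

Points on the hull: [0, 1, 2, 3, 5, 6, 7, 9, 10, 12] (10 of 15).

Area of each hull facet:
  f1: (p3, p6, p9) → 132.5802
  f2: (p2, p0, p10) → 49.4377
  f3: (p2, p0, p9) → 25.9231
  f4: (p5, p0, p10) → 71.6862
  f5: (p1, p0, p9) → 49.5023
  f6: (p1, p6, p9) → 98.8291
  f7: (p1, p5, p0) → 27.5006
  f8: (p1, p5, p6) → 55.2360
  f9: (p7, p2, p10) → 40.5653
  f10: (p7, p2, p9) → 34.7251
  f11: (p7, p3, p10) → 24.1335
  f12: (p7, p3, p9) → 20.3786
  f13: (p12, p5, p10) → 81.8495
  f14: (p12, p5, p6) → 23.3369
  f15: (p12, p3, p10) → 78.9487
  f16: (p12, p3, p6) → 53.6936
Σ area = 868.326

Check V−E+F: 10 − 24 + 16 = 2.


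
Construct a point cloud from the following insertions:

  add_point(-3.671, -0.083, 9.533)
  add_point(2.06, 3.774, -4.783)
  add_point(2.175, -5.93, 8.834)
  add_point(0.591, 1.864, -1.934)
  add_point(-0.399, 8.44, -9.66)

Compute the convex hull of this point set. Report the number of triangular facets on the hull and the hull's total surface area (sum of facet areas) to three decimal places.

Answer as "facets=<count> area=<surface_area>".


facets=6 area=221.138

5 of the 5 inputs are extreme points: [0, 1, 2, 3, 4].

Area of each hull facet:
  f1: (p1, p2, p0) → 65.1103
  f2: (p1, p4, p0) → 43.5988
  f3: (p3, p2, p0) → 50.2515
  f4: (p3, p4, p0) → 40.3172
  f5: (p3, p1, p2) → 12.5055
  f6: (p3, p1, p4) → 9.3547
Σ area = 221.138

Euler characteristic 5−9+6 = 2 ✓


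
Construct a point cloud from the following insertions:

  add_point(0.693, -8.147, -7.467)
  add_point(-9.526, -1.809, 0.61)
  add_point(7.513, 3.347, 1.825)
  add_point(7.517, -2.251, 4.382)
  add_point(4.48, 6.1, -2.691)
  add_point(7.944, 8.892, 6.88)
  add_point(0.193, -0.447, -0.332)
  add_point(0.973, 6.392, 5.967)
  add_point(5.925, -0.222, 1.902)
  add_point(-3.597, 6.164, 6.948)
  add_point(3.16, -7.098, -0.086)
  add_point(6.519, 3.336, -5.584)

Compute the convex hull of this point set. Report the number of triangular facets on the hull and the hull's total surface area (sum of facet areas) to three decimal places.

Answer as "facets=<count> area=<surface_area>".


facets=14 area=688.298

9 of the 12 inputs are extreme points: [0, 1, 2, 3, 4, 5, 9, 10, 11].

Per-facet area ½‖(b−a)×(c−a)‖:
  f1: (p4, p9, p1) → 73.7869
  f2: (p4, p9, p5) → 58.0162
  f3: (p3, p9, p1) → 83.0677
  f4: (p3, p9, p5) → 65.4412
  f5: (p10, p0, p1) → 53.0429
  f6: (p10, p3, p1) → 52.7303
  f7: (p10, p3, p0) → 19.1561
  f8: (p2, p3, p5) → 21.2800
  f9: (p11, p3, p0) → 71.9520
  f10: (p11, p2, p3) → 20.9752
  f11: (p11, p0, p1) → 93.1741
  f12: (p11, p4, p1) → 35.9628
  f13: (p11, p4, p5) → 18.9949
  f14: (p11, p2, p5) → 20.7179
Σ area = 688.298

Euler: V−E+F = 9−21+14 = 2.


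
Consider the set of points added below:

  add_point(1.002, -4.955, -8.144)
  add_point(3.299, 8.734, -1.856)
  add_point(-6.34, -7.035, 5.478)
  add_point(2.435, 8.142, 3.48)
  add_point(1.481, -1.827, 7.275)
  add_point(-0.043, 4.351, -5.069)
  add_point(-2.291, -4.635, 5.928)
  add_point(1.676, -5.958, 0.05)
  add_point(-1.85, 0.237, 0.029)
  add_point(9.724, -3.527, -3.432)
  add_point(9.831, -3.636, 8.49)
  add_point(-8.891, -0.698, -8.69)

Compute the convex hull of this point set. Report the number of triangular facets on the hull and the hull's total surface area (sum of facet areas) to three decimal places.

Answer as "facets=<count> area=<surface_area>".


facets=16 area=820.144

Hull vertices (10/12): indices [0, 1, 2, 3, 4, 5, 7, 9, 10, 11].

Area of each hull facet:
  f1: (p9, p1, p10) → 82.6305
  f2: (p3, p1, p11) → 44.6975
  f3: (p3, p2, p11) → 129.0339
  f4: (p3, p1, p10) → 37.8005
  f5: (p5, p1, p11) → 13.6622
  f6: (p0, p2, p11) → 79.3352
  f7: (p0, p5, p11) → 47.3476
  f8: (p0, p9, p1) → 68.0136
  f9: (p0, p5, p1) → 20.7889
  f10: (p7, p2, p10) → 57.2132
  f11: (p7, p9, p10) → 50.2422
  f12: (p7, p0, p2) → 34.9876
  f13: (p7, p0, p9) → 35.4541
  f14: (p4, p2, p10) → 29.3420
  f15: (p4, p3, p10) → 45.6231
  f16: (p4, p3, p2) → 43.9722
Σ area = 820.144

Euler: V−E+F = 10−24+16 = 2.


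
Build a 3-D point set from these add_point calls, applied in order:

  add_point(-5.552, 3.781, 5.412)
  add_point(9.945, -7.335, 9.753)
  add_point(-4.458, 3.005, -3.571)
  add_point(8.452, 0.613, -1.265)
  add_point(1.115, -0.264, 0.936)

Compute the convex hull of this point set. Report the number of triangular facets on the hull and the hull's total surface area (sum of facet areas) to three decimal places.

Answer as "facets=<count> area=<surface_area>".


facets=4 area=341.744

Extreme-point indices: [0, 1, 2, 3] — 4 of 5 on the boundary.

Per-facet area ½‖(b−a)×(c−a)‖:
  f1: (p3, p1, p0) → 107.3317
  f2: (p2, p1, p0) → 88.5709
  f3: (p2, p3, p0) → 60.4922
  f4: (p2, p3, p1) → 85.3495
Σ area = 341.744

Euler: V−E+F = 4−6+4 = 2.


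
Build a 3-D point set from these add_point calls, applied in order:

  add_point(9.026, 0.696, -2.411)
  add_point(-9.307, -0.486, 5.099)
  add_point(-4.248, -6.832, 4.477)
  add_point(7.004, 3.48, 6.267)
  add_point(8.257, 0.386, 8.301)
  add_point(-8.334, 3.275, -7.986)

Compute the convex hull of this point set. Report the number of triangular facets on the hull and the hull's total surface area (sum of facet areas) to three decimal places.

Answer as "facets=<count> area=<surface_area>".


facets=8 area=573.132

Hull vertices (6/6): indices [0, 1, 2, 3, 4, 5].

Facet areas (half cross-product norm):
  f1: (p5, p2, p1) → 55.2870
  f2: (p5, p2, p0) → 127.7272
  f3: (p4, p2, p1) → 60.3185
  f4: (p4, p2, p0) → 78.9079
  f5: (p3, p5, p0) → 85.8988
  f6: (p3, p4, p0) → 17.9534
  f7: (p3, p5, p1) → 114.5770
  f8: (p3, p4, p1) → 32.4625
Σ area = 573.132

Euler characteristic 6−12+8 = 2 ✓


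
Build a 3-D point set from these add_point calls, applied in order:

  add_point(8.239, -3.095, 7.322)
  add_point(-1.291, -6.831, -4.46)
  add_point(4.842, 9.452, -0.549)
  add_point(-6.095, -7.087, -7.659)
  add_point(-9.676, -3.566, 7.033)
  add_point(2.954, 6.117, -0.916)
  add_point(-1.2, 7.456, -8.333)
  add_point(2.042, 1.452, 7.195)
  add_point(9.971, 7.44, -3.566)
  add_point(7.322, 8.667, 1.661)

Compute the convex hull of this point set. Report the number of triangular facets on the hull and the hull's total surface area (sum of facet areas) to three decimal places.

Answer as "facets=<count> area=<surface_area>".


9 of the 10 inputs are extreme points: [0, 1, 2, 3, 4, 6, 7, 8, 9].

Facet areas (half cross-product norm):
  f1: (p6, p3, p4) → 118.6465
  f2: (p6, p3, p8) → 89.6882
  f3: (p9, p0, p8) → 38.6512
  f4: (p1, p0, p4) → 108.7616
  f5: (p1, p3, p4) → 42.1431
  f6: (p1, p0, p8) → 113.3576
  f7: (p1, p3, p8) → 42.9636
  f8: (p7, p0, p4) → 42.1954
  f9: (p7, p9, p4) → 46.1631
  f10: (p7, p9, p0) → 40.4129
  f11: (p2, p6, p4) → 101.5571
  f12: (p2, p9, p4) → 35.4200
  f13: (p2, p6, p8) → 31.5284
  f14: (p2, p9, p8) → 10.0182
Σ area = 861.507

Check V−E+F: 9 − 21 + 14 = 2.

facets=14 area=861.507


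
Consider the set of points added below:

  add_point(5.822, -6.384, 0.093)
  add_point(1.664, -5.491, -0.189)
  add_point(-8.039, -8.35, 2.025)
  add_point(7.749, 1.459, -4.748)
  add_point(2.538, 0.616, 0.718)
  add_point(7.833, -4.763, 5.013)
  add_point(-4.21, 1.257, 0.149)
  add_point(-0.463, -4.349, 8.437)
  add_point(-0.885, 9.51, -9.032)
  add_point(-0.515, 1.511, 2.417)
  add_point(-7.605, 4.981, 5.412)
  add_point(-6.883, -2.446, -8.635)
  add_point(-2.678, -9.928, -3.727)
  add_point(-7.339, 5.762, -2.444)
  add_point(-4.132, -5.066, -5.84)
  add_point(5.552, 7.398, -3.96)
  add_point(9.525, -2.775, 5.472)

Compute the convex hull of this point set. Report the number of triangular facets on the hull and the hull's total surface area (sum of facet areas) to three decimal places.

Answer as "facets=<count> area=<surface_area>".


facets=20 area=965.926

12 of the 17 inputs are extreme points: [0, 2, 3, 5, 7, 8, 10, 11, 12, 13, 15, 16].

Facet areas (half cross-product norm):
  f1: (p5, p12, p2) → 58.5878
  f2: (p11, p12, p2) → 39.5269
  f3: (p3, p11, p8) → 80.7962
  f4: (p3, p11, p12) → 72.8951
  f5: (p15, p10, p16) → 113.8729
  f6: (p15, p10, p8) → 67.2306
  f7: (p15, p3, p16) → 34.1714
  f8: (p15, p3, p8) → 24.5030
  f9: (p7, p10, p16) → 59.3105
  f10: (p7, p5, p16) → 10.3871
  f11: (p7, p10, p2) → 62.3483
  f12: (p7, p5, p2) → 43.8862
  f13: (p13, p10, p8) → 27.3994
  f14: (p13, p11, p8) → 50.8126
  f15: (p13, p10, p2) → 53.7540
  f16: (p13, p11, p2) → 62.3333
  f17: (p0, p5, p12) → 18.2762
  f18: (p0, p3, p12) → 45.1485
  f19: (p0, p5, p16) → 5.8742
  f20: (p0, p3, p16) → 34.8118
Σ area = 965.926

Check V−E+F: 12 − 30 + 20 = 2.


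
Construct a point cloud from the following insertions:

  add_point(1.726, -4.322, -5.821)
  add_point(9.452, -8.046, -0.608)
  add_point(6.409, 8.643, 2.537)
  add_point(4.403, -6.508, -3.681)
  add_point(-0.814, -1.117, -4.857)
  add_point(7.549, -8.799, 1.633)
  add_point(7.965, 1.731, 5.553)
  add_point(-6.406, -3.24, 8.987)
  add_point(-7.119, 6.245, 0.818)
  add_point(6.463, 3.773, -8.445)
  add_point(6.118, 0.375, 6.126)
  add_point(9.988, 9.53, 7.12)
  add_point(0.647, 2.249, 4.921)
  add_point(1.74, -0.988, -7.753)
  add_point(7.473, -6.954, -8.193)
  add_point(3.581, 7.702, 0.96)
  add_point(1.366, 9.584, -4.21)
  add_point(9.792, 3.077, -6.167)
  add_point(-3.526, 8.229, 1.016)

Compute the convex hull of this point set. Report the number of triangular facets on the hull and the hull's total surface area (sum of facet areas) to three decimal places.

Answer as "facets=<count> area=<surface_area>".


facets=28 area=995.073

Hull vertices (16/19): indices [0, 1, 3, 4, 5, 6, 7, 8, 9, 10, 11, 13, 14, 16, 17, 18].

Facet areas (half cross-product norm):
  f1: (p7, p11, p8) → 114.9877
  f2: (p17, p16, p11) → 72.7459
  f3: (p17, p16, p9) → 17.1207
  f4: (p10, p7, p11) → 53.7920
  f5: (p10, p7, p5) → 68.8187
  f6: (p18, p11, p8) → 15.8219
  f7: (p18, p16, p8) → 11.4720
  f8: (p18, p16, p11) → 51.1543
  f9: (p13, p16, p8) → 57.6405
  f10: (p13, p16, p9) → 29.7087
  f11: (p4, p7, p8) → 69.0122
  f12: (p4, p0, p7) → 29.9354
  f13: (p4, p13, p8) → 14.8767
  f14: (p4, p13, p0) → 6.7989
  f15: (p1, p5, p11) → 29.1058
  f16: (p1, p17, p11) → 91.8746
  f17: (p6, p5, p11) → 12.0111
  f18: (p6, p10, p11) → 6.9982
  f19: (p6, p10, p5) → 11.6337
  f20: (p14, p17, p9) → 21.3086
  f21: (p14, p1, p17) → 41.2794
  f22: (p14, p13, p9) → 27.9261
  f23: (p14, p13, p0) → 12.8443
  f24: (p14, p1, p5) → 9.7395
  f25: (p3, p0, p7) → 34.1997
  f26: (p3, p14, p0) → 11.1268
  f27: (p3, p7, p5) → 54.3771
  f28: (p3, p14, p5) → 16.7627
Σ area = 995.073

Check V−E+F: 16 − 42 + 28 = 2.


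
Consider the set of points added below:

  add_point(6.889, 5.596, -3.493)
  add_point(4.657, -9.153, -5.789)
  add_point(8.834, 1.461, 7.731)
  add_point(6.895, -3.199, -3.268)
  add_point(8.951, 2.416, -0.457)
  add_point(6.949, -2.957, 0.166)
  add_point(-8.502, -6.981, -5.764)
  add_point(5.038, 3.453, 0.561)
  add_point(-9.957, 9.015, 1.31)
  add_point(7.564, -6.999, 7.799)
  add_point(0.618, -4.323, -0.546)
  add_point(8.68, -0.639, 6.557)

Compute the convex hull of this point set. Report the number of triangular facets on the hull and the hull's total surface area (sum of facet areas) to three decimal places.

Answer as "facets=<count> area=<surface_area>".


facets=14 area=875.601

Points on the hull: [0, 1, 2, 3, 4, 6, 8, 9, 11] (9 of 12).

Per-facet area ½‖(b−a)×(c−a)‖:
  f1: (p2, p9, p8) → 88.5982
  f2: (p0, p2, p8) → 108.0884
  f3: (p0, p2, p4) → 14.4745
  f4: (p11, p9, p4) → 20.7654
  f5: (p11, p2, p4) → 9.1848
  f6: (p11, p2, p9) → 5.1385
  f7: (p6, p0, p8) → 146.0417
  f8: (p6, p0, p1) → 100.6363
  f9: (p6, p9, p8) → 180.9330
  f10: (p6, p9, p1) → 92.2850
  f11: (p3, p0, p4) → 15.8404
  f12: (p3, p0, p1) → 15.3450
  f13: (p3, p9, p4) → 38.3169
  f14: (p3, p9, p1) → 39.9525
Σ area = 875.601

Euler: V−E+F = 9−21+14 = 2.


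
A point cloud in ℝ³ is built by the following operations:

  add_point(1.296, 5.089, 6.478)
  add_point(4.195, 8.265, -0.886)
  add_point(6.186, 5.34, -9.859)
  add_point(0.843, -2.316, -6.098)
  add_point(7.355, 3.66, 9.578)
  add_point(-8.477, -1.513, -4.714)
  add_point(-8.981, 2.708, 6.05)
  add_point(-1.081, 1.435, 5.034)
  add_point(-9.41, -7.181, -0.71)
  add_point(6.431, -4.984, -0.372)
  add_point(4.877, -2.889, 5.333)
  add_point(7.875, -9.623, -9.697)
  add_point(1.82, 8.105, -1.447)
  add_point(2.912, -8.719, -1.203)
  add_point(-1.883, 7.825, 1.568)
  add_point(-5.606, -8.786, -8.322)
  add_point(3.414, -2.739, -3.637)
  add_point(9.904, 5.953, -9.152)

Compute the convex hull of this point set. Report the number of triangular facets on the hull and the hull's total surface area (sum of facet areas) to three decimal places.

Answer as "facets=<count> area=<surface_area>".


facets=26 area=1152.451

Points on the hull: [0, 1, 2, 4, 5, 6, 8, 9, 10, 11, 12, 13, 14, 15, 17] (15 of 18).

Facet areas (half cross-product norm):
  f1: (p4, p11, p17) → 148.8476
  f2: (p13, p15, p8) → 46.8037
  f3: (p13, p15, p11) → 54.0710
  f4: (p1, p4, p17) → 53.8709
  f5: (p1, p14, p4) → 38.7283
  f6: (p2, p11, p17) → 28.8341
  f7: (p2, p15, p11) → 100.7103
  f8: (p10, p13, p11) → 36.2586
  f9: (p10, p13, p8) → 55.4495
  f10: (p10, p6, p8) → 85.4741
  f11: (p10, p6, p4) → 61.2020
  f12: (p0, p14, p4) → 11.6488
  f13: (p0, p6, p4) → 21.0231
  f14: (p0, p6, p14) → 31.0232
  f15: (p5, p6, p14) → 54.8449
  f16: (p5, p2, p14) → 90.2763
  f17: (p5, p2, p15) → 72.9257
  f18: (p5, p15, p8) → 27.6364
  f19: (p5, p6, p8) → 39.3088
  f20: (p12, p1, p14) → 4.6302
  f21: (p12, p2, p14) → 11.9287
  f22: (p12, p1, p17) → 11.8578
  f23: (p12, p2, p17) → 18.4317
  f24: (p9, p4, p11) → 22.3386
  f25: (p9, p10, p11) → 5.1143
  f26: (p9, p10, p4) → 19.2130
Σ area = 1152.451

Check V−E+F: 15 − 39 + 26 = 2.


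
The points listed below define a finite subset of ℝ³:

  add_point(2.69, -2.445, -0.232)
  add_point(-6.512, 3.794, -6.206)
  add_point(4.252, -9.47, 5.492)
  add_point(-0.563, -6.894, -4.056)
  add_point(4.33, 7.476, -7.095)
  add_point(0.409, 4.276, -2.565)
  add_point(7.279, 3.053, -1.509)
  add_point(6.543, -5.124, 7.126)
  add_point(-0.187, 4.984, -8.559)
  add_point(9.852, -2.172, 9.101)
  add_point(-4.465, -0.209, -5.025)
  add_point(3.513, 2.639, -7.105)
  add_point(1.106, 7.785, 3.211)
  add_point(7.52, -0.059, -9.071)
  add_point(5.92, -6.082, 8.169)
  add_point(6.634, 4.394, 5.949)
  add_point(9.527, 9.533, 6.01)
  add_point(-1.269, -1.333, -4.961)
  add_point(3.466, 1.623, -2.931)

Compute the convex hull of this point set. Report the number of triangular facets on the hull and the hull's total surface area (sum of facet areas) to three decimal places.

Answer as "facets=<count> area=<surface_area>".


facets=18 area=850.625

Points on the hull: [1, 2, 3, 4, 8, 9, 10, 12, 13, 14, 16] (11 of 19).

Per-facet area ½‖(b−a)×(c−a)‖:
  f1: (p13, p16, p9) → 103.9431
  f2: (p2, p13, p9) → 85.4616
  f3: (p12, p16, p9) → 54.5791
  f4: (p4, p13, p16) → 58.6659
  f5: (p4, p12, p1) → 58.1927
  f6: (p4, p12, p16) → 48.8408
  f7: (p3, p13, p1) → 70.5071
  f8: (p3, p2, p13) → 63.0344
  f9: (p14, p2, p9) → 6.7110
  f10: (p14, p12, p9) → 40.7709
  f11: (p14, p2, p1) → 47.8690
  f12: (p14, p12, p1) → 97.7971
  f13: (p8, p13, p1) → 22.7164
  f14: (p8, p4, p1) → 11.8456
  f15: (p8, p4, p13) → 22.2760
  f16: (p10, p2, p1) → 18.3798
  f17: (p10, p3, p1) → 2.5867
  f18: (p10, p3, p2) → 36.4480
Σ area = 850.625

Euler: V−E+F = 11−27+18 = 2.


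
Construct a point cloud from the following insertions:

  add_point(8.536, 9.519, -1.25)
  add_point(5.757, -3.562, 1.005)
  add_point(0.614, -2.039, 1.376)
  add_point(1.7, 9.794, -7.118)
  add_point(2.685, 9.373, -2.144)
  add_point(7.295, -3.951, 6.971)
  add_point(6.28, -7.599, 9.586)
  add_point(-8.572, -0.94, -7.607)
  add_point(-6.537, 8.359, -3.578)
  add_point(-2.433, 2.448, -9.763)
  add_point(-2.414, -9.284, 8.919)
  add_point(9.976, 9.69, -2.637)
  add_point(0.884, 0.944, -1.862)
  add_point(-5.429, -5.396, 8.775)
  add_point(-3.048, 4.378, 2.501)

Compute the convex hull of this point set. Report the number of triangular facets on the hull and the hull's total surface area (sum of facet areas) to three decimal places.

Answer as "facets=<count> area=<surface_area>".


facets=22 area=941.665

13 of the 15 inputs are extreme points: [0, 1, 3, 4, 5, 6, 7, 8, 9, 10, 11, 13, 14].

Facet areas (half cross-product norm):
  f1: (p1, p10, p7) → 106.3946
  f2: (p1, p10, p6) → 42.1378
  f3: (p13, p10, p7) → 39.9124
  f4: (p13, p8, p7) → 87.8812
  f5: (p13, p10, p6) → 19.4966
  f6: (p5, p1, p11) → 43.1874
  f7: (p5, p1, p6) → 11.9169
  f8: (p9, p1, p11) → 97.7052
  f9: (p9, p3, p11) → 34.8627
  f10: (p9, p1, p7) → 54.1947
  f11: (p9, p8, p7) → 33.5519
  f12: (p9, p3, p8) → 36.0315
  f13: (p14, p13, p8) → 33.1951
  f14: (p0, p3, p11) → 9.0052
  f15: (p0, p5, p11) → 13.8645
  f16: (p0, p5, p6) → 5.8528
  f17: (p0, p13, p6) → 121.3020
  f18: (p0, p14, p13) → 59.7501
  f19: (p4, p14, p8) → 33.0451
  f20: (p4, p0, p14) → 21.6557
  f21: (p4, p3, p8) → 22.5400
  f22: (p4, p0, p3) → 14.1819
Σ area = 941.665

Euler characteristic 13−33+22 = 2 ✓


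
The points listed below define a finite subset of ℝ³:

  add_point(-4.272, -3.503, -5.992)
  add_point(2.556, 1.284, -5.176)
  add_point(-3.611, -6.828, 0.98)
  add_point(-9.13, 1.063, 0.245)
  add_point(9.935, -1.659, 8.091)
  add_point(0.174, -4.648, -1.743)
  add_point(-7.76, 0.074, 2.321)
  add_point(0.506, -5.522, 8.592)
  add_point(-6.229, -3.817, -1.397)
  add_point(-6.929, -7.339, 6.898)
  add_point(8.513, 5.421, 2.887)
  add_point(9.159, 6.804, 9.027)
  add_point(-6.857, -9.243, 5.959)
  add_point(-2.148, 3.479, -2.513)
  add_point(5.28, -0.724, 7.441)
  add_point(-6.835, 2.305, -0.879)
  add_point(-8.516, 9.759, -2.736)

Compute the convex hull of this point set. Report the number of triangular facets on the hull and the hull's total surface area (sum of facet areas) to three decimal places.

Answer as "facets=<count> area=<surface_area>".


facets=22 area=870.776

Hull vertices (13/17): indices [0, 1, 2, 3, 4, 5, 7, 8, 9, 10, 11, 12, 16].

Triangle areas on the boundary:
  f1: (p11, p10, p4) → 25.6850
  f2: (p8, p12, p3) → 26.3331
  f3: (p8, p0, p3) → 13.5830
  f4: (p8, p0, p12) → 13.7193
  f5: (p5, p12, p4) → 80.6992
  f6: (p7, p12, p4) → 15.8280
  f7: (p7, p11, p4) → 41.7970
  f8: (p2, p0, p12) → 14.3661
  f9: (p2, p5, p12) → 5.5385
  f10: (p2, p5, p0) → 16.0399
  f11: (p1, p5, p0) → 22.0444
  f12: (p1, p10, p4) → 47.0944
  f13: (p1, p5, p4) → 51.2977
  f14: (p16, p11, p10) → 54.9196
  f15: (p16, p1, p10) → 76.5505
  f16: (p16, p1, p0) → 56.9536
  f17: (p16, p0, p3) → 41.0677
  f18: (p9, p7, p12) → 8.0138
  f19: (p9, p7, p11) → 39.6805
  f20: (p9, p12, p3) → 10.5109
  f21: (p9, p16, p11) → 187.9582
  f22: (p9, p16, p3) → 21.0959
Σ area = 870.776

Check V−E+F: 13 − 33 + 22 = 2.


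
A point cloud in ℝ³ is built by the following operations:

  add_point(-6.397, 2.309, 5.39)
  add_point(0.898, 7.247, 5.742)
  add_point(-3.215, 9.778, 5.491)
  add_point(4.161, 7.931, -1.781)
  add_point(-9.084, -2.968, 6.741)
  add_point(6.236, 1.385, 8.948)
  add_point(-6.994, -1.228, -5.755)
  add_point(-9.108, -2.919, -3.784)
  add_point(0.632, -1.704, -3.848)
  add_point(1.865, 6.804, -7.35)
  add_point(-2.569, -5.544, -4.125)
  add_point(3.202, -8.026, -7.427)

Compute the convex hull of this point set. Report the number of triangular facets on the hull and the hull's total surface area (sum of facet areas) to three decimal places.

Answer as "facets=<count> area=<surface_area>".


9 of the 12 inputs are extreme points: [1, 2, 3, 4, 5, 6, 7, 9, 11].

Triangle areas on the boundary:
  f1: (p4, p2, p7) → 73.8241
  f2: (p4, p2, p5) → 87.9813
  f3: (p4, p11, p7) → 70.2101
  f4: (p4, p11, p5) → 140.8215
  f5: (p6, p11, p7) → 19.6018
  f6: (p6, p9, p11) → 72.0914
  f7: (p6, p2, p7) → 27.0044
  f8: (p6, p9, p2) → 82.6299
  f9: (p3, p9, p2) → 29.5793
  f10: (p3, p11, p5) → 105.9300
  f11: (p3, p9, p11) → 45.0801
  f12: (p1, p2, p5) → 8.6143
  f13: (p1, p3, p5) → 34.7755
  f14: (p1, p3, p2) → 19.2834
Σ area = 817.427

Check V−E+F: 9 − 21 + 14 = 2.

facets=14 area=817.427


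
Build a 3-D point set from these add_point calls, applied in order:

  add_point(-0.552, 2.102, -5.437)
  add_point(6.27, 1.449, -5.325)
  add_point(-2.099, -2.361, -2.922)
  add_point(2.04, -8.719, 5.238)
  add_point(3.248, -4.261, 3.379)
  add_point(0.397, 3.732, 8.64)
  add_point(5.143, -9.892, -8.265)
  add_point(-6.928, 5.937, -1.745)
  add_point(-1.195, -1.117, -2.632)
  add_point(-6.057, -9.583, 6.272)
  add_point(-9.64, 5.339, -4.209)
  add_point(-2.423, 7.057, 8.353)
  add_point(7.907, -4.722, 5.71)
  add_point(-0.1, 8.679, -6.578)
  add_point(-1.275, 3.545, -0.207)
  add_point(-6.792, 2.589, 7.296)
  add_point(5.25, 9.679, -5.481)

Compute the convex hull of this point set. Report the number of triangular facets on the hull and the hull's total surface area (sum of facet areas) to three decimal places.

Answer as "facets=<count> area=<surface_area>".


Points on the hull: [1, 3, 5, 6, 9, 10, 11, 12, 13, 15, 16] (11 of 17).

Area of each hull facet:
  f1: (p9, p6, p10) → 161.8285
  f2: (p13, p6, p10) → 100.4695
  f3: (p13, p6, p16) → 53.6382
  f4: (p13, p11, p10) → 72.3363
  f5: (p13, p11, p16) → 42.1728
  f6: (p1, p16, p12) → 45.4052
  f7: (p1, p6, p12) → 72.8725
  f8: (p1, p6, p16) → 16.7078
  f9: (p3, p6, p12) → 49.3349
  f10: (p3, p9, p12) → 14.6918
  f11: (p3, p9, p6) → 53.7977
  f12: (p5, p16, p12) → 92.8581
  f13: (p5, p11, p16) → 34.7441
  f14: (p5, p9, p12) → 79.9927
  f15: (p15, p9, p10) → 73.4890
  f16: (p15, p11, p10) → 38.0617
  f17: (p15, p5, p9) → 45.0144
  f18: (p15, p5, p11) → 13.8008
Σ area = 1061.216

Euler: V−E+F = 11−27+18 = 2.

facets=18 area=1061.216


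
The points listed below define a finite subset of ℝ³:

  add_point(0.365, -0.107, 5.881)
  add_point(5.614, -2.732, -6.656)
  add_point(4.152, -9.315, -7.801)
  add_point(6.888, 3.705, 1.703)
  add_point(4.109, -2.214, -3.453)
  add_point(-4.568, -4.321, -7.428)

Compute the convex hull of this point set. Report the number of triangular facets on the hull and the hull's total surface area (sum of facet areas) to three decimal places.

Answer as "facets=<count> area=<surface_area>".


facets=6 area=317.087

Points on the hull: [0, 1, 2, 3, 5] (5 of 6).

Area of each hull facet:
  f1: (p0, p3, p5) → 63.8079
  f2: (p0, p2, p5) → 73.9560
  f3: (p0, p2, p3) → 69.2004
  f4: (p1, p3, p5) → 52.8702
  f5: (p1, p2, p5) → 32.8187
  f6: (p1, p2, p3) → 24.4339
Σ area = 317.087

Euler characteristic 5−9+6 = 2 ✓


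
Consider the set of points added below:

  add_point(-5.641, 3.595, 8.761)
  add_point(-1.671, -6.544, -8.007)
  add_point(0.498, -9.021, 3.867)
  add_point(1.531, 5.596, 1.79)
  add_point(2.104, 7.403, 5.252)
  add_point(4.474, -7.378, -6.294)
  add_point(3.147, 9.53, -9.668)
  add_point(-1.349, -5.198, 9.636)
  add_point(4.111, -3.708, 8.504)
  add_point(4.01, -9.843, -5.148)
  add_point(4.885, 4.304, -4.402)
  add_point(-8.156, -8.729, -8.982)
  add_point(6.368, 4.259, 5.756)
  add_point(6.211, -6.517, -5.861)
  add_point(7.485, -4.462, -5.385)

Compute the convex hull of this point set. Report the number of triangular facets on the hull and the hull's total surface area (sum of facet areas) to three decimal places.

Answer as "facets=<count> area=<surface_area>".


facets=22 area=1036.792

Points on the hull: [0, 1, 2, 4, 5, 6, 7, 8, 9, 11, 12, 13, 14] (13 of 15).

Triangle areas on the boundary:
  f1: (p0, p6, p11) → 200.0873
  f2: (p0, p7, p11) → 98.6367
  f3: (p12, p6, p14) → 100.8148
  f4: (p1, p6, p11) → 48.4610
  f5: (p1, p5, p11) → 10.0214
  f6: (p1, p5, p6) → 53.8307
  f7: (p13, p6, p14) → 15.5372
  f8: (p13, p5, p6) → 16.3055
  f9: (p8, p12, p14) → 59.1848
  f10: (p8, p0, p7) → 27.9623
  f11: (p8, p12, p0) → 50.1145
  f12: (p4, p0, p6) → 61.4664
  f13: (p4, p12, p6) → 39.8999
  f14: (p4, p12, p0) → 22.8381
  f15: (p9, p13, p5) → 2.4542
  f16: (p9, p13, p14) → 1.8166
  f17: (p9, p8, p14) → 45.5435
  f18: (p9, p5, p11) → 17.6394
  f19: (p2, p8, p7) → 19.9375
  f20: (p2, p9, p8) → 34.6347
  f21: (p2, p7, p11) → 47.6073
  f22: (p2, p9, p11) → 61.9979
Σ area = 1036.792

Euler characteristic 13−33+22 = 2 ✓


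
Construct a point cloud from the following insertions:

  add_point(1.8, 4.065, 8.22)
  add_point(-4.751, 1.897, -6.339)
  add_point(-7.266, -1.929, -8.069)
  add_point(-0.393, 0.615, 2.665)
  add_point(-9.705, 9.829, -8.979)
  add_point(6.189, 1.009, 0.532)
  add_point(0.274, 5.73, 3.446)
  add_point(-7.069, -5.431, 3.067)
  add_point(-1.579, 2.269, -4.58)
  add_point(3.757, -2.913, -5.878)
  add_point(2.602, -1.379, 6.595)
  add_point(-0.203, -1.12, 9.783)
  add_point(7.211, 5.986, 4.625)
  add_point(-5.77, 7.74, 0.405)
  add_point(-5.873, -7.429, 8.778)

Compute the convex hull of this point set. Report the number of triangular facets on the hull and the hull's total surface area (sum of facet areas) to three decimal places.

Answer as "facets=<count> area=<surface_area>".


11 of the 15 inputs are extreme points: [0, 2, 4, 5, 7, 9, 10, 11, 12, 13, 14].

Facet areas (half cross-product norm):
  f1: (p9, p12, p4) → 132.2582
  f2: (p13, p12, p4) → 53.7025
  f3: (p13, p14, p4) → 71.2873
  f4: (p13, p11, p14) → 59.5468
  f5: (p2, p9, p4) → 64.8504
  f6: (p2, p9, p14) → 96.0386
  f7: (p10, p11, p12) → 16.8604
  f8: (p10, p11, p14) → 17.3064
  f9: (p10, p9, p14) → 65.6853
  f10: (p0, p11, p12) → 14.4235
  f11: (p0, p13, p12) → 38.7908
  f12: (p0, p13, p11) → 32.1617
  f13: (p7, p14, p4) → 32.2038
  f14: (p7, p2, p4) → 65.3584
  f15: (p7, p2, p14) → 6.4835
  f16: (p5, p9, p12) → 9.0601
  f17: (p5, p10, p12) → 23.8191
  f18: (p5, p10, p9) → 27.4778
Σ area = 827.314

Euler characteristic 11−27+18 = 2 ✓

facets=18 area=827.314


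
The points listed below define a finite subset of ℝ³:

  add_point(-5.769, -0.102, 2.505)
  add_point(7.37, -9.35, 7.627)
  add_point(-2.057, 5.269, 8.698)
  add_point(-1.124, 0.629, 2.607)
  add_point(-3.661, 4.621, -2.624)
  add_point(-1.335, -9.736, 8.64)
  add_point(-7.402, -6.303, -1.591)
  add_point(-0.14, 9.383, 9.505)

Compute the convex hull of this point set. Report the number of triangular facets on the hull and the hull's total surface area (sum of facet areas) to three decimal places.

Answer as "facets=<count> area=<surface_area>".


facets=10 area=568.011

Hull vertices (7/8): indices [0, 1, 2, 4, 5, 6, 7].

Facet areas (half cross-product norm):
  f1: (p4, p1, p6) → 102.2733
  f2: (p4, p7, p1) → 129.9369
  f3: (p5, p1, p6) → 50.2570
  f4: (p5, p7, p1) → 83.6816
  f5: (p2, p5, p7) → 16.9447
  f6: (p0, p4, p7) → 46.4307
  f7: (p0, p2, p7) → 11.7324
  f8: (p0, p4, p6) → 27.0851
  f9: (p0, p5, p6) → 44.5584
  f10: (p0, p2, p5) → 55.1107
Σ area = 568.011

Euler characteristic 7−15+10 = 2 ✓


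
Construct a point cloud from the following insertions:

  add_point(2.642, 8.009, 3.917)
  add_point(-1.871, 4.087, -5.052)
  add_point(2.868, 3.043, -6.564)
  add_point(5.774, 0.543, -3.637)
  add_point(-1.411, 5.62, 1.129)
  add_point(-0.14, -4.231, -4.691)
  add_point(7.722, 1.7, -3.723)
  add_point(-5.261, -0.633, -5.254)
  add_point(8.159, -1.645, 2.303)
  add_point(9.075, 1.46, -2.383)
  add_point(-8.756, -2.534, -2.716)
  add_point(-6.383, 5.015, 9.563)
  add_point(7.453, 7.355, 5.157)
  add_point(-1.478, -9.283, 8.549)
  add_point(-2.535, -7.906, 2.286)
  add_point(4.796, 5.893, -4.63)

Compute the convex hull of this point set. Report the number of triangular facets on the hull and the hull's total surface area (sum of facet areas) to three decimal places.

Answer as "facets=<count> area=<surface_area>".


15 of the 16 inputs are extreme points: [0, 1, 2, 4, 5, 6, 7, 8, 9, 10, 11, 12, 13, 14, 15].

Facet areas (half cross-product norm):
  f1: (p11, p13, p10) → 96.3742
  f2: (p8, p5, p9) → 30.5941
  f3: (p12, p15, p9) → 30.7929
  f4: (p12, p8, p9) → 26.0482
  f5: (p12, p11, p13) → 109.7032
  f6: (p12, p8, p13) → 61.4541
  f7: (p14, p13, p10) → 21.5539
  f8: (p14, p5, p10) → 34.3096
  f9: (p14, p8, p13) → 40.2444
  f10: (p14, p8, p5) → 44.9373
  f11: (p7, p5, p10) → 14.0238
  f12: (p2, p7, p5) → 24.7252
  f13: (p0, p12, p15) → 22.7047
  f14: (p0, p4, p11) → 26.8047
  f15: (p0, p12, p11) → 21.6989
  f16: (p1, p0, p15) → 31.1724
  f17: (p1, p0, p4) → 13.2403
  f18: (p1, p2, p15) → 9.8997
  f19: (p1, p2, p7) → 13.7491
  f20: (p1, p7, p10) → 9.2272
  f21: (p1, p11, p10) → 69.3146
  f22: (p1, p4, p11) → 19.5560
  f23: (p6, p5, p9) → 7.9097
  f24: (p6, p2, p5) → 23.3920
  f25: (p6, p15, p9) → 3.9095
  f26: (p6, p2, p15) → 9.9922
Σ area = 817.332

Euler characteristic 15−39+26 = 2 ✓

facets=26 area=817.332


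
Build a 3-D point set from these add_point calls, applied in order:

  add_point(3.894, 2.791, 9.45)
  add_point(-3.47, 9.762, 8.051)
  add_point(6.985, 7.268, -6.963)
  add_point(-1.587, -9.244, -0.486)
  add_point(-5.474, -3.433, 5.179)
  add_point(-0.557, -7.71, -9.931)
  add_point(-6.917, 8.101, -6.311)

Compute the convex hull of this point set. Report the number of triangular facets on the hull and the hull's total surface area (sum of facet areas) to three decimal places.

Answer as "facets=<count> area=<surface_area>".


facets=10 area=880.492

Hull vertices (7/7): indices [0, 1, 2, 3, 4, 5, 6].

Triangle areas on the boundary:
  f1: (p1, p2, p6) → 101.9305
  f2: (p5, p2, p6) → 109.7711
  f3: (p5, p3, p2) → 81.9389
  f4: (p4, p1, p6) → 95.2116
  f5: (p4, p5, p6) → 121.0397
  f6: (p4, p5, p3) → 35.8398
  f7: (p0, p3, p2) → 135.3632
  f8: (p0, p1, p2) → 87.0937
  f9: (p0, p4, p3) → 52.7867
  f10: (p0, p4, p1) → 59.5167
Σ area = 880.492

Check V−E+F: 7 − 15 + 10 = 2.
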